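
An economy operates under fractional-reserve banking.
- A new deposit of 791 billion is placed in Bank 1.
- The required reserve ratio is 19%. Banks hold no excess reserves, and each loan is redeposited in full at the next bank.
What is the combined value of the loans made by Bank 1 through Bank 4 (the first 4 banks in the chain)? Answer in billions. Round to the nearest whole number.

1921 billion

Bank i lends (1 − rr)^i of the original deposit: Bank 1 lends 791·0.8100 = 640.7100, Bank 2 lends 791·0.8100² = 518.9751, and so on.
Summing a geometric series: total = 791·[0.8100·(1 − 0.8100^4) / (1 − 0.8100)] ≈ 1920.5545 billion.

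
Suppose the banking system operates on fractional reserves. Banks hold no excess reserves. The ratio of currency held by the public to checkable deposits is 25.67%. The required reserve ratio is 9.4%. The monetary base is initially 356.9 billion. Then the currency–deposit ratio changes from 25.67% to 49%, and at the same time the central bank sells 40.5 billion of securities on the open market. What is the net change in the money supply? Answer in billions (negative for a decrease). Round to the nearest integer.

Before: m₁ = (1 + 0.2567) / (0.094 + 0.2567) ≈ 3.5834, MB₁ = 356.9, so M₁ = 3.5834 × 356.9 ≈ 1278.9155 billion.
After: m₂ = (1 + 0.49) / (0.094 + 0.49) ≈ 2.5514, MB₂ = 356.9 − 40.5 = 316.4, so M₂ = 2.5514 × 316.4 ≈ 807.263 billion.
ΔM = M₂ − M₁ = 807.263 − 1278.9155 = -471.6525 billion.

-472 billion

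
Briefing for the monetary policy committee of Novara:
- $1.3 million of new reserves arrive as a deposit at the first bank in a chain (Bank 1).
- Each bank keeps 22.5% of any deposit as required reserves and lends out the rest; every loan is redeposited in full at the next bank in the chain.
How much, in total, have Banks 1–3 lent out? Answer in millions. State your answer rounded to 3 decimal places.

Bank i lends (1 − rr)^i of the original deposit: Bank 1 lends 1.3·0.7750 = 1.0075, Bank 2 lends 1.3·0.7750² ≈ 0.7808, and so on.
Summing a geometric series: total = 1.3·[0.7750·(1 − 0.7750^3) / (1 − 0.7750)] ≈ 2.3934 million.

$2.393 million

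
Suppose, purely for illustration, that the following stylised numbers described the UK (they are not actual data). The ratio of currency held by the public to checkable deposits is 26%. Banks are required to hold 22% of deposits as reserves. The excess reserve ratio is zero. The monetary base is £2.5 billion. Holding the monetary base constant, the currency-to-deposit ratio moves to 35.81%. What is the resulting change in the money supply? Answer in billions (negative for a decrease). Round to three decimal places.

Initially m₁ = (1 + 0.26) / (0.22 + 0.26) = 2.62500, so M₁ = 2.62500 × 2.5 = 6.5625 billion.
After the change m₂ = (1 + 0.3581) / (0.22 + 0.3581) ≈ 2.34925, so M₂ = 2.34925 × 2.5 ≈ 5.8731 billion.
ΔM = M₂ − M₁ = 5.8731 − 6.5625 = -0.6894 billion.

-0.689 billion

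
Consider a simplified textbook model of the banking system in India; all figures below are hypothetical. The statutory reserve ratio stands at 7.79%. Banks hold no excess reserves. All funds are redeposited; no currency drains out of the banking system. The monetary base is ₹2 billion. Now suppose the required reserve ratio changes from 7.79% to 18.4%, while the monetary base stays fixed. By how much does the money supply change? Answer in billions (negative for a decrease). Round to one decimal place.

-14.8 billion

Initially m₁ = 1 / (0.0779) ≈ 12.8370, so M₁ = 12.8370 × 2 = 25.674 billion.
After the change m₂ = 1 / (0.184) ≈ 5.4348, so M₂ = 5.4348 × 2 = 10.8696 billion.
ΔM = M₂ − M₁ = 10.8696 − 25.674 = -14.8044 billion.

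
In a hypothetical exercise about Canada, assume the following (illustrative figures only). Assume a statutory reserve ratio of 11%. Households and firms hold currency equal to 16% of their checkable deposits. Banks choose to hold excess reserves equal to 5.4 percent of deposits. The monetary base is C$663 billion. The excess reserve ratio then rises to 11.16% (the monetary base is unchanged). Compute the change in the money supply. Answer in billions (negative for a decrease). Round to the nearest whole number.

-358 billion

Initially m₁ = (1 + 0.16) / (0.11 + 0.054 + 0.16) ≈ 3.5802, so M₁ = 3.5802 × 663 = 2373.6726 billion.
After the change m₂ = (1 + 0.16) / (0.11 + 0.1116 + 0.16) ≈ 3.0398, so M₂ = 3.0398 × 663 = 2015.3874 billion.
ΔM = M₂ − M₁ = 2015.3874 − 2373.6726 = -358.2852 billion.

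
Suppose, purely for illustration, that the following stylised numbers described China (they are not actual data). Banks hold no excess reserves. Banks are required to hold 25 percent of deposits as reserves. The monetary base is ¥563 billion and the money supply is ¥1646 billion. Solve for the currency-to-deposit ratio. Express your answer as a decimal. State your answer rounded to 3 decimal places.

Using m = M/MB = 1646/563 ≈ 2.923623. From m = (1 + c)/(c + rr + e), rearranging gives 1 + c = m·(c + rr + e), so c·(1 − m) = m·(rr + e) − 1.
Hence c = [m·(rr + e) − 1]/(1 − m) = [2.923623 × (0.25 + 0) − 1] / (1 − 2.923623) ≈ 0.139889.

0.140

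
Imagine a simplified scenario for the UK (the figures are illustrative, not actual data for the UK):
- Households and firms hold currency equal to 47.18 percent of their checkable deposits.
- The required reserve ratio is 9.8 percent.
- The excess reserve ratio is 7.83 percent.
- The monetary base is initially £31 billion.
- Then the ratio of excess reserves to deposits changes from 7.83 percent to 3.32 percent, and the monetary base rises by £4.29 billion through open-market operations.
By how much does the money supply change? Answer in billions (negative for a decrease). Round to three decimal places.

Before: m₁ = (1 + 0.4718) / (0.098 + 0.0783 + 0.4718) ≈ 2.270946, MB₁ = 31, so M₁ = 2.270946 × 31 ≈ 70.3993 billion.
After: m₂ = (1 + 0.4718) / (0.098 + 0.0332 + 0.4718) ≈ 2.440796, MB₂ = 31 + 4.29 = 35.29, so M₂ = 2.440796 × 35.29 ≈ 86.1357 billion.
ΔM = M₂ − M₁ = 86.1357 − 70.3993 = 15.7364 billion.

£15.736 billion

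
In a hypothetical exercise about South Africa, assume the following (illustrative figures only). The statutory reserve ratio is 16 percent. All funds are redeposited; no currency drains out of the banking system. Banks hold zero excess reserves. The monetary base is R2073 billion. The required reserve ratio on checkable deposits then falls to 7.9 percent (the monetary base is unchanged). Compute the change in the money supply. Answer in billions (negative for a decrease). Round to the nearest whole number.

R13284 billion

Initially m₁ = 1 / (0.16) = 6.25, so M₁ = 6.25 × 2073 = 12956.25 billion.
After the change m₂ = 1 / (0.079) ≈ 12.65823, so M₂ = 12.65823 × 2073 ≈ 26240.5108 billion.
ΔM = M₂ − M₁ = 26240.5108 − 12956.25 = 13284.2608 billion.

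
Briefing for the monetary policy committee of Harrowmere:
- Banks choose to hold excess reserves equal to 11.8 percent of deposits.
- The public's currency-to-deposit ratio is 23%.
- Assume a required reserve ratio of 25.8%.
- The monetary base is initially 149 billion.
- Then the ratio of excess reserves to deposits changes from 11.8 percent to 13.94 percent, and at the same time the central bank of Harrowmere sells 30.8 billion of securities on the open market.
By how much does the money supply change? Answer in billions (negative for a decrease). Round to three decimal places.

-70.698 billion

Before: m₁ = (1 + 0.23) / (0.258 + 0.118 + 0.23) ≈ 2.0297030, MB₁ = 149, so M₁ = 2.0297030 × 149 ≈ 302.4257 billion.
After: m₂ = (1 + 0.23) / (0.258 + 0.1394 + 0.23) ≈ 1.9604718, MB₂ = 149 − 30.8 = 118.2, so M₂ = 1.9604718 × 118.2 ≈ 231.7278 billion.
ΔM = M₂ − M₁ = 231.7278 − 302.4257 = -70.6979 billion.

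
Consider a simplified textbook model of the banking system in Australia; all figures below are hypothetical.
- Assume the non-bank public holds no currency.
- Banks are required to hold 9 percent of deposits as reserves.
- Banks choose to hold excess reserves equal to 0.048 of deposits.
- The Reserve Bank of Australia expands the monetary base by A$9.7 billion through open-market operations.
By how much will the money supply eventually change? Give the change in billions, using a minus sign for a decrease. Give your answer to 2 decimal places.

The money multiplier is m = 1 / (rr + e) = 1 / (0.09 + 0.048) ≈ 7.2464.
The purchase adds 9.7 billion of base, so ΔM = m × ΔMB = 7.2464 × (+9.7) ≈ 70.2901 billion.

A$70.29 billion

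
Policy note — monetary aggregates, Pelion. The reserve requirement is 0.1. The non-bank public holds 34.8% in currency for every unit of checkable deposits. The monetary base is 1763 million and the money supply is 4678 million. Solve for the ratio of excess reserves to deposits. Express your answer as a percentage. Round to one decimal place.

6.0%

Using m = M/MB = 4678/1763 ≈ 2.653432. Since m = (1 + c)/(c + rr + e), the denominator satisfies c + rr + e = (1 + c)/m = (1 + 0.348) / 2.653432 ≈ 0.508021.
With c = 0.348 and rr = 0.1, the ratio of excess reserves to deposits is 0.508021 − 0.348 − 0.1 = 0.060021.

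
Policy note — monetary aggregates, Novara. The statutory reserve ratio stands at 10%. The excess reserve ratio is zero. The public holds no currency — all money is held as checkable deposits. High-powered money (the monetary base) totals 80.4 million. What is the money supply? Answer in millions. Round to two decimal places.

804.00 million

With no currency drain or excess reserves, the money multiplier is m = 1/rr = 1/0.1 = 10.
Money supply M = m × MB = 10 × 80.4 = 804 million.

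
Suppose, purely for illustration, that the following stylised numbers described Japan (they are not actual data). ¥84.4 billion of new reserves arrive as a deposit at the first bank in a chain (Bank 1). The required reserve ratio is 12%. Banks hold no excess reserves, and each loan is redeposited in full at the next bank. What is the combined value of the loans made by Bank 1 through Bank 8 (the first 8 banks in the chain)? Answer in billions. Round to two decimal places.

Bank i lends (1 − rr)^i of the original deposit: Bank 1 lends 84.4·0.8800 = 74.2720, Bank 2 lends 84.4·0.8800² ≈ 65.3594, and so on.
Summing a geometric series: total = 84.4·[0.8800·(1 − 0.8800^8) / (1 − 0.8800)] ≈ 396.3435 billion.

¥396.34 billion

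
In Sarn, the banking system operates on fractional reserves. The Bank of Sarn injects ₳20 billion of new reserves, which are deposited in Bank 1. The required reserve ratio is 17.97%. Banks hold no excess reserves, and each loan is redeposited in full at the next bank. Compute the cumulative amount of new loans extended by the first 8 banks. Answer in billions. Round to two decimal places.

₳72.58 billion

Bank i lends (1 − rr)^i of the original deposit: Bank 1 lends 20·0.8203 = 16.4060, Bank 2 lends 20·0.8203² ≈ 13.4578, and so on.
Summing a geometric series: total = 20·[0.8203·(1 − 0.8203^8) / (1 − 0.8203)] ≈ 72.5796 billion.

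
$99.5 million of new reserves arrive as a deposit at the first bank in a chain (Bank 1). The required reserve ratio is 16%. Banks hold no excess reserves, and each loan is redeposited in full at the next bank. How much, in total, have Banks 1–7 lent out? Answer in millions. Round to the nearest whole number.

Bank i lends (1 − rr)^i of the original deposit: Bank 1 lends 99.5·0.8400 = 83.5800, Bank 2 lends 99.5·0.8400² = 70.2072, and so on.
Summing a geometric series: total = 99.5·[0.8400·(1 − 0.8400^7) / (1 − 0.8400)] ≈ 368.2272 million.

$368 million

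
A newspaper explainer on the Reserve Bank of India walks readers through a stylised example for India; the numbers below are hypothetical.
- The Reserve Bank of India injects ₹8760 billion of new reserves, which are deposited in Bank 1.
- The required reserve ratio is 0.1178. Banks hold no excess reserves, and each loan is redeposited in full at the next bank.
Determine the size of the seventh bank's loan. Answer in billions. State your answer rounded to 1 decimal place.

Each bank lends a fraction (1 − rr) = 0.8822 of the deposit it receives, so Bank 7 receives 8760·0.8822^6 and lends 8760·0.8822^7 ≈ 3643.1200 billion.

₹3643.1 billion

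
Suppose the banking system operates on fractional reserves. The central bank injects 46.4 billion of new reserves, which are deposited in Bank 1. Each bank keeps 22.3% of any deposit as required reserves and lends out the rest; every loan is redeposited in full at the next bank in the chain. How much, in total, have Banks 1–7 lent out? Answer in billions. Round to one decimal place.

Bank i lends (1 − rr)^i of the original deposit: Bank 1 lends 46.4·0.7770 = 36.0528, Bank 2 lends 46.4·0.7770² ≈ 28.0130, and so on.
Summing a geometric series: total = 46.4·[0.7770·(1 − 0.7770^7) / (1 − 0.7770)] ≈ 134.0290 billion.

134.0 billion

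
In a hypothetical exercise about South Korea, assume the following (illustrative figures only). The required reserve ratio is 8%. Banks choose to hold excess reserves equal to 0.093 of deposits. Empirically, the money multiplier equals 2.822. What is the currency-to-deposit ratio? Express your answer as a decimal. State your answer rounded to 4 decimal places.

0.2809

Using m = 2.822. From m = (1 + c)/(c + rr + e), rearranging gives 1 + c = m·(c + rr + e), so c·(1 − m) = m·(rr + e) − 1.
Hence c = [m·(rr + e) − 1]/(1 − m) = [2.822 × (0.08 + 0.093) − 1] / (1 − 2.822) ≈ 0.280897.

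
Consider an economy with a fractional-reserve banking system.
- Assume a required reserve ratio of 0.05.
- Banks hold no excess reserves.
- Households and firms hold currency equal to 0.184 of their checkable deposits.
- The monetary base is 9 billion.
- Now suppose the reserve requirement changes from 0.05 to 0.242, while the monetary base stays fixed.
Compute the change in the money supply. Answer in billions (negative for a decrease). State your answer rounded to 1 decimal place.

Initially m₁ = (1 + 0.184) / (0.05 + 0.184) ≈ 5.0598, so M₁ = 5.0598 × 9 = 45.5382 billion.
After the change m₂ = (1 + 0.184) / (0.242 + 0.184) ≈ 2.7793, so M₂ = 2.7793 × 9 = 25.0137 billion.
ΔM = M₂ − M₁ = 25.0137 − 45.5382 = -20.5245 billion.

-20.5 billion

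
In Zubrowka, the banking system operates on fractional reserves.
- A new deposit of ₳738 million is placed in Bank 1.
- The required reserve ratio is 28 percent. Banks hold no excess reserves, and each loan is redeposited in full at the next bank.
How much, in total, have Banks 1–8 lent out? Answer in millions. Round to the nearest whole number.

Bank i lends (1 − rr)^i of the original deposit: Bank 1 lends 738·0.7200 = 531.3600, Bank 2 lends 738·0.7200² = 382.5792, and so on.
Summing a geometric series: total = 738·[0.7200·(1 − 0.7200^8) / (1 − 0.7200)] ≈ 1760.6606 million.

₳1761 million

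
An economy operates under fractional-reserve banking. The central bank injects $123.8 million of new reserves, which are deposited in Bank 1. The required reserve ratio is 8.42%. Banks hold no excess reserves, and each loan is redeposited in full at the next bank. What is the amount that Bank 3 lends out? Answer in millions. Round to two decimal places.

Each bank lends a fraction (1 − rr) = 0.9158 of the deposit it receives, so Bank 3 receives 123.8·0.9158^2 and lends 123.8·0.9158^3 ≈ 95.0873 million.

$95.09 million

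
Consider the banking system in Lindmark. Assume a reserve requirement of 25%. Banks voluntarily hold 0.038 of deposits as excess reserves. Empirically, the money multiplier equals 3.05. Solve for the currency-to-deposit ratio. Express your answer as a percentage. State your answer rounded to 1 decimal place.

Using m = 3.05. From m = (1 + c)/(c + rr + e), rearranging gives 1 + c = m·(c + rr + e), so c·(1 − m) = m·(rr + e) − 1.
Hence c = [m·(rr + e) − 1]/(1 − m) = [3.05 × (0.25 + 0.038) − 1] / (1 − 3.05) ≈ 0.059317.

5.9%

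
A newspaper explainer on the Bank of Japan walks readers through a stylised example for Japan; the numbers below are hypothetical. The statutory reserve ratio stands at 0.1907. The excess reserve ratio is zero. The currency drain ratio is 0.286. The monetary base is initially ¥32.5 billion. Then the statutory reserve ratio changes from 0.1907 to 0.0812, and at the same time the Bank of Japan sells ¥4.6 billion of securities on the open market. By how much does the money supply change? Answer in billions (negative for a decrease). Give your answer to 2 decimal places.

¥10.04 billion

Before: m₁ = (1 + 0.286) / (0.1907 + 0.286) ≈ 2.69771, MB₁ = 32.5, so M₁ = 2.69771 × 32.5 ≈ 87.6756 billion.
After: m₂ = (1 + 0.286) / (0.0812 + 0.286) ≈ 3.50218, MB₂ = 32.5 − 4.6 = 27.9, so M₂ = 3.50218 × 27.9 ≈ 97.7108 billion.
ΔM = M₂ − M₁ = 97.7108 − 87.6756 = 10.0352 billion.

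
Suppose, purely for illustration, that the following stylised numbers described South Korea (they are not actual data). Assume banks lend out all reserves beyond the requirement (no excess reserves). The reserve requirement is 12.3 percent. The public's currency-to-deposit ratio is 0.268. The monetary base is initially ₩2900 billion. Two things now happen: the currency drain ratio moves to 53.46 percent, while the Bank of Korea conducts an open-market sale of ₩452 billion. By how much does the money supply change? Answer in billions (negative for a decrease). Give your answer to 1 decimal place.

-3691.9 billion

Before: m₁ = (1 + 0.268) / (0.123 + 0.268) ≈ 3.242967, MB₁ = 2900, so M₁ = 3.242967 × 2900 = 9404.6043 billion.
After: m₂ = (1 + 0.5346) / (0.123 + 0.5346) ≈ 2.333637, MB₂ = 2900 − 452 = 2448, so M₂ = 2.333637 × 2448 ≈ 5712.7434 billion.
ΔM = M₂ − M₁ = 5712.7434 − 9404.6043 = -3691.8609 billion.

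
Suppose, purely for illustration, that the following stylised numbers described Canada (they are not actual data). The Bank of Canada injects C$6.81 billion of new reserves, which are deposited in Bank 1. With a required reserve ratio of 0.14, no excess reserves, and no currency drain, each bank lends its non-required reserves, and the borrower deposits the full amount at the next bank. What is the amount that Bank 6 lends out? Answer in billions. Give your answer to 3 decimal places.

Each bank lends a fraction (1 − rr) = 0.8600 of the deposit it receives, so Bank 6 receives 6.81·0.8600^5 and lends 6.81·0.8600^6 ≈ 2.7551 billion.

C$2.755 billion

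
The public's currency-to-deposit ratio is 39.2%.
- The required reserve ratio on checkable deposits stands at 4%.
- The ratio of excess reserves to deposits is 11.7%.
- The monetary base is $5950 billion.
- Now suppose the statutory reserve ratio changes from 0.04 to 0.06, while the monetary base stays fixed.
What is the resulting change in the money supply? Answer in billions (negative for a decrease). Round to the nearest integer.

-530 billion

Initially m₁ = (1 + 0.392) / (0.04 + 0.117 + 0.392) ≈ 2.53552, so M₁ = 2.53552 × 5950 = 15086.344 billion.
After the change m₂ = (1 + 0.392) / (0.06 + 0.117 + 0.392) ≈ 2.44640, so M₂ = 2.44640 × 5950 = 14556.08 billion.
ΔM = M₂ − M₁ = 14556.08 − 15086.344 = -530.264 billion.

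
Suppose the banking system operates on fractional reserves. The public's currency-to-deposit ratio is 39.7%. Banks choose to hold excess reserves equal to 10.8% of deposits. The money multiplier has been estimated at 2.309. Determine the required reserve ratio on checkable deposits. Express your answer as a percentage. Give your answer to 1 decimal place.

10.0%

Using m = 2.309. Since m = (1 + c)/(c + rr + e), the denominator satisfies c + rr + e = (1 + c)/m = (1 + 0.397) / 2.309 ≈ 0.605024.
With c = 0.397 and e = 0.108, the required reserve ratio on checkable deposits is 0.605024 − 0.397 − 0.108 = 0.100024.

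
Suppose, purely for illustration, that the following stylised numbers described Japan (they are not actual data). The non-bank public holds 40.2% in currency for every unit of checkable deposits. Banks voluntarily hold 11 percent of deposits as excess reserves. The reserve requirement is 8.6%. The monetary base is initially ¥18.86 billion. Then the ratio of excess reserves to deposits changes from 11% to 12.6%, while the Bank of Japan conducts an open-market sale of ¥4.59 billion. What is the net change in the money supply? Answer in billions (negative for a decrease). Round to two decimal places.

Before: m₁ = (1 + 0.402) / (0.086 + 0.11 + 0.402) ≈ 2.34448, MB₁ = 18.86, so M₁ = 2.34448 × 18.86 ≈ 44.2169 billion.
After: m₂ = (1 + 0.402) / (0.086 + 0.126 + 0.402) ≈ 2.28339, MB₂ = 18.86 − 4.59 = 14.27, so M₂ = 2.28339 × 14.27 ≈ 32.584 billion.
ΔM = M₂ − M₁ = 32.584 − 44.2169 = -11.6329 billion.

-11.63 billion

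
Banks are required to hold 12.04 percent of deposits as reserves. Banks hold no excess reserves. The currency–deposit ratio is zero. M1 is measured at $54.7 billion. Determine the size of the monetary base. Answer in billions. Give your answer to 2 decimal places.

$6.59 billion

With no currency drain and no excess reserves, the money multiplier is m = 1/rr = 1/0.1204 ≈ 8.30565.
The monetary base is MB = M / m = 54.7 / 8.30565 ≈ 6.5859 billion.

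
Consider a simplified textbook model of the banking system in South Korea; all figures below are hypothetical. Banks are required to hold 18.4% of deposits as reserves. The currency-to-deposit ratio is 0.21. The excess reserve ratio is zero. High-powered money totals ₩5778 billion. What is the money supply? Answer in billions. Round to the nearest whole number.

₩17745 billion

The money multiplier is m = (1 + c) / (rr + c) = (1 + 0.21) / (0.184 + 0.21) ≈ 3.07107.
So M = m × MB = 3.07107 × 5778 ≈ 17744.6425 billion.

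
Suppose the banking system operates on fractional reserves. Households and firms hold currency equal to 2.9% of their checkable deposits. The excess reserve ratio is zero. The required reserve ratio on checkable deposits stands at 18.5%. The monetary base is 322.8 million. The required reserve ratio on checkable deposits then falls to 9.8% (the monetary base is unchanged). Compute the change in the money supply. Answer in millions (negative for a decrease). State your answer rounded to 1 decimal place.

Initially m₁ = (1 + 0.029) / (0.185 + 0.029) ≈ 4.80841, so M₁ = 4.80841 × 322.8 ≈ 1552.1547 million.
After the change m₂ = (1 + 0.029) / (0.098 + 0.029) ≈ 8.10236, so M₂ = 8.10236 × 322.8 ≈ 2615.4418 million.
ΔM = M₂ − M₁ = 2615.4418 − 1552.1547 = 1063.2871 million.

1063.3 million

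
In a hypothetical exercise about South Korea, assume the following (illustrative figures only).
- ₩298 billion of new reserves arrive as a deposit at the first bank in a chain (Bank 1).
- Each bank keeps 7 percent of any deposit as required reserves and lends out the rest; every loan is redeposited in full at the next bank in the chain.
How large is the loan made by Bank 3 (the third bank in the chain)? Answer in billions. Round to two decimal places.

₩239.70 billion

Each bank lends a fraction (1 − rr) = 0.9300 of the deposit it receives, so Bank 3 receives 298·0.9300^2 and lends 298·0.9300^3 ≈ 239.6984 billion.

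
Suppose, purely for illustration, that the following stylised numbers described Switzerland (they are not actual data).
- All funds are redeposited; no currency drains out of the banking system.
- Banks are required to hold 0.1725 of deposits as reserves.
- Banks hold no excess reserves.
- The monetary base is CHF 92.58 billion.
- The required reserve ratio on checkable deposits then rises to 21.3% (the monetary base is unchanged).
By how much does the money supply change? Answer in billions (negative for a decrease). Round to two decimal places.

Initially m₁ = 1 / (0.1725) ≈ 5.79710, so M₁ = 5.79710 × 92.58 ≈ 536.6955 billion.
After the change m₂ = 1 / (0.213) ≈ 4.69484, so M₂ = 4.69484 × 92.58 ≈ 434.6483 billion.
ΔM = M₂ − M₁ = 434.6483 − 536.6955 = -102.0472 billion.

-102.05 billion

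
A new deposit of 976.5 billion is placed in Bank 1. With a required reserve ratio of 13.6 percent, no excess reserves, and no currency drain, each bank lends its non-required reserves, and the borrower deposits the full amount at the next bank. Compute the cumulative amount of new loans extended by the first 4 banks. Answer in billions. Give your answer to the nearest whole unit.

2747 billion

Bank i lends (1 − rr)^i of the original deposit: Bank 1 lends 976.5·0.8640 = 843.6960, Bank 2 lends 976.5·0.8640² ≈ 728.9533, and so on.
Summing a geometric series: total = 976.5·[0.8640·(1 − 0.8640^4) / (1 − 0.8640)] ≈ 2746.6258 billion.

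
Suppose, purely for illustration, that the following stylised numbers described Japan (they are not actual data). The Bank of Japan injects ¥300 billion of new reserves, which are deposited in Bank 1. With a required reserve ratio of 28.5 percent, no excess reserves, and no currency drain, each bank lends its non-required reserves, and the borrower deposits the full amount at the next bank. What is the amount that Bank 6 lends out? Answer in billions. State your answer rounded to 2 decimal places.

¥40.08 billion

Each bank lends a fraction (1 − rr) = 0.7150 of the deposit it receives, so Bank 6 receives 300·0.7150^5 and lends 300·0.7150^6 ≈ 40.0827 billion.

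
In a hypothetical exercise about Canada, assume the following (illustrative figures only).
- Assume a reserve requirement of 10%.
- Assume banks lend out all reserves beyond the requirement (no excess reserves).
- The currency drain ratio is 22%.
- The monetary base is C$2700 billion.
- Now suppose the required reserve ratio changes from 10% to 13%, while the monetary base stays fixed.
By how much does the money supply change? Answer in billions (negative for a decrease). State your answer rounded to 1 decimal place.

Initially m₁ = (1 + 0.22) / (0.1 + 0.22) = 3.812500, so M₁ = 3.812500 × 2700 = 10293.75 billion.
After the change m₂ = (1 + 0.22) / (0.13 + 0.22) ≈ 3.485714, so M₂ = 3.485714 × 2700 = 9411.4278 billion.
ΔM = M₂ − M₁ = 9411.4278 − 10293.75 = -882.3222 billion.

-882.3 billion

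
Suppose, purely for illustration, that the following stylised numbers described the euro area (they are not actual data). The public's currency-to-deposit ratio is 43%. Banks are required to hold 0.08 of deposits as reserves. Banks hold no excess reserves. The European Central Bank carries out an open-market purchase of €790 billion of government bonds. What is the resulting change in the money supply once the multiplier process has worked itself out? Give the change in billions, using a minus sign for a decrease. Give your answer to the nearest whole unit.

The money multiplier is m = (1 + c) / (rr + c) = (1 + 0.43) / (0.08 + 0.43) ≈ 2.8039.
The purchase adds 790 billion of base, so ΔM = m × ΔMB = 2.8039 × (+790) = 2215.081 billion.

€2215 billion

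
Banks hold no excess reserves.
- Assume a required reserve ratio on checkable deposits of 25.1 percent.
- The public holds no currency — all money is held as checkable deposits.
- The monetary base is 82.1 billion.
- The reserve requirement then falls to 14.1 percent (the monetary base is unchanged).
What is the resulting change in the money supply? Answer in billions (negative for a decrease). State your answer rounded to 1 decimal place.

Initially m₁ = 1 / (0.251) ≈ 3.9841, so M₁ = 3.9841 × 82.1 ≈ 327.0946 billion.
After the change m₂ = 1 / (0.141) ≈ 7.0922, so M₂ = 7.0922 × 82.1 ≈ 582.2696 billion.
ΔM = M₂ − M₁ = 582.2696 − 327.0946 = 255.175 billion.

255.2 billion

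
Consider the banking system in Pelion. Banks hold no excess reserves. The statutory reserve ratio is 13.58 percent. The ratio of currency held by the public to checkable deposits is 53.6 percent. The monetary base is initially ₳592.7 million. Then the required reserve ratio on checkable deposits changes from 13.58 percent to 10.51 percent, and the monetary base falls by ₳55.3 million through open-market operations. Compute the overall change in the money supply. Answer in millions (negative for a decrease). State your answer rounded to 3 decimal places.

-67.599 million

Before: m₁ = (1 + 0.536) / (0.1358 + 0.536) ≈ 2.2863948, MB₁ = 592.7, so M₁ = 2.2863948 × 592.7 ≈ 1355.1462 million.
After: m₂ = (1 + 0.536) / (0.1051 + 0.536) ≈ 2.3958821, MB₂ = 592.7 − 55.3 = 537.4, so M₂ = 2.3958821 × 537.4 ≈ 1287.547 million.
ΔM = M₂ − M₁ = 1287.547 − 1355.1462 = -67.5992 million.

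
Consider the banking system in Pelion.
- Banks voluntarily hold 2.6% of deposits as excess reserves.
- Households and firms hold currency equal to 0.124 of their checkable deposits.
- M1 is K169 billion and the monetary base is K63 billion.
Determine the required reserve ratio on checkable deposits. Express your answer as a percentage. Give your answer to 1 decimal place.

26.9%

Using m = M/MB = 169/63 ≈ 2.682540. Since m = (1 + c)/(c + rr + e), the denominator satisfies c + rr + e = (1 + c)/m = (1 + 0.124) / 2.682540 ≈ 0.419006.
With c = 0.124 and e = 0.026, the required reserve ratio on checkable deposits is 0.419006 − 0.124 − 0.026 = 0.269006.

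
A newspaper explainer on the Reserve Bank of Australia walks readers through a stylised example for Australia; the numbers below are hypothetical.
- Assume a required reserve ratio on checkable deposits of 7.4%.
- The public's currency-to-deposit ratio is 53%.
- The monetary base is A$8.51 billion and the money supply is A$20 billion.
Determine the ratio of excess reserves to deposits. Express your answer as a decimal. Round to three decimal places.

0.047

Using m = M/MB = 20/8.51 ≈ 2.350176. Since m = (1 + c)/(c + rr + e), the denominator satisfies c + rr + e = (1 + c)/m = (1 + 0.53) / 2.350176 ≈ 0.651015.
With c = 0.53 and rr = 0.074, the ratio of excess reserves to deposits is 0.651015 − 0.53 − 0.074 = 0.047015.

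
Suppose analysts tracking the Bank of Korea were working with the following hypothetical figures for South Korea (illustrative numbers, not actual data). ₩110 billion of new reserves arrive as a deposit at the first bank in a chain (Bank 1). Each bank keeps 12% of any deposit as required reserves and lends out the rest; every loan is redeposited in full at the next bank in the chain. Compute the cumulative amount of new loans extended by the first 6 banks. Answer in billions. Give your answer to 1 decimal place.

₩432.0 billion

Bank i lends (1 − rr)^i of the original deposit: Bank 1 lends 110·0.8800 = 96.8000, Bank 2 lends 110·0.8800² = 85.1840, and so on.
Summing a geometric series: total = 110·[0.8800·(1 − 0.8800^6) / (1 − 0.8800)] ≈ 432.0474 billion.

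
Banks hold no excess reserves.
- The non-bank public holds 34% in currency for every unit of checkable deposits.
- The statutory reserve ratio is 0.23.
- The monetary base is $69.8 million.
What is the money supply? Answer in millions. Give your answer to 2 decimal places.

The money multiplier is m = (1 + c) / (rr + c) = (1 + 0.34) / (0.23 + 0.34) ≈ 2.35088.
So M = m × MB = 2.35088 × 69.8 ≈ 164.0914 million.

$164.09 million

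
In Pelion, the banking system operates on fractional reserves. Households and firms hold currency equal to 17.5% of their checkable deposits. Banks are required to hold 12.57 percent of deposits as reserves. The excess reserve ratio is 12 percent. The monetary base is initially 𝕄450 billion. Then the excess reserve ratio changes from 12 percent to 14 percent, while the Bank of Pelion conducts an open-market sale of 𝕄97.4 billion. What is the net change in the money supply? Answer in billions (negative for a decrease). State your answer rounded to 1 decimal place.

Before: m₁ = (1 + 0.175) / (0.1257 + 0.12 + 0.175) ≈ 2.79296, MB₁ = 450, so M₁ = 2.79296 × 450 = 1256.832 billion.
After: m₂ = (1 + 0.175) / (0.1257 + 0.14 + 0.175) ≈ 2.66621, MB₂ = 450 − 97.4 = 352.6, so M₂ = 2.66621 × 352.6 ≈ 940.1056 billion.
ΔM = M₂ − M₁ = 940.1056 − 1256.832 = -316.7264 billion.

-316.7 billion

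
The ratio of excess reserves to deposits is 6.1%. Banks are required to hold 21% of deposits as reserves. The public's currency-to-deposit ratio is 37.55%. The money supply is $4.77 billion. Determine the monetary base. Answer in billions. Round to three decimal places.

The money multiplier is m = (1 + c) / (rr + e + c) = (1 + 0.3755) / (0.21 + 0.061 + 0.3755) ≈ 2.12761.
MB = M / m = 4.77 / 2.12761 ≈ 2.242 billion.

$2.242 billion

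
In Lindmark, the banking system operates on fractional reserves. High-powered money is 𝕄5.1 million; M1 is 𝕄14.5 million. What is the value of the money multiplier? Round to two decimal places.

2.84

The money multiplier is m = M / MB = 14.5 / 5.1 ≈ 2.84314.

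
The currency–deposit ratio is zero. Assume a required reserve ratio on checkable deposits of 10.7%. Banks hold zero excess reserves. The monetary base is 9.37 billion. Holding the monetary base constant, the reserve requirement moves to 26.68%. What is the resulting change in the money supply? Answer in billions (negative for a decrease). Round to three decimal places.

-52.450 billion

Initially m₁ = 1 / (0.107) ≈ 9.34579, so M₁ = 9.34579 × 9.37 ≈ 87.5701 billion.
After the change m₂ = 1 / (0.2668) ≈ 3.74813, so M₂ = 3.74813 × 9.37 ≈ 35.12 billion.
ΔM = M₂ − M₁ = 35.12 − 87.5701 = -52.4501 billion.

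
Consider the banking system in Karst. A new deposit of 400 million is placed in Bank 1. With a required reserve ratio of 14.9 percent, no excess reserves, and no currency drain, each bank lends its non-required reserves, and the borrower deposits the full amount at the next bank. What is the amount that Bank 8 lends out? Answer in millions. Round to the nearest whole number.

Each bank lends a fraction (1 − rr) = 0.8510 of the deposit it receives, so Bank 8 receives 400·0.8510^7 and lends 400·0.8510^8 ≈ 110.0263 million.

110 million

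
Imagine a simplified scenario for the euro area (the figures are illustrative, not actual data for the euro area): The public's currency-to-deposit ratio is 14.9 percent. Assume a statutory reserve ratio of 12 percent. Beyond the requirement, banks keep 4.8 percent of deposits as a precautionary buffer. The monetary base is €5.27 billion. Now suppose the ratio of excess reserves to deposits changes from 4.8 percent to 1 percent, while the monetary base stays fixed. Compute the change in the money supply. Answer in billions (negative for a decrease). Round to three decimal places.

Initially m₁ = (1 + 0.149) / (0.12 + 0.048 + 0.149) ≈ 3.62461, so M₁ = 3.62461 × 5.27 ≈ 19.1017 billion.
After the change m₂ = (1 + 0.149) / (0.12 + 0.01 + 0.149) ≈ 4.11828, so M₂ = 4.11828 × 5.27 ≈ 21.7033 billion.
ΔM = M₂ − M₁ = 21.7033 − 19.1017 = 2.6016 billion.

€2.602 billion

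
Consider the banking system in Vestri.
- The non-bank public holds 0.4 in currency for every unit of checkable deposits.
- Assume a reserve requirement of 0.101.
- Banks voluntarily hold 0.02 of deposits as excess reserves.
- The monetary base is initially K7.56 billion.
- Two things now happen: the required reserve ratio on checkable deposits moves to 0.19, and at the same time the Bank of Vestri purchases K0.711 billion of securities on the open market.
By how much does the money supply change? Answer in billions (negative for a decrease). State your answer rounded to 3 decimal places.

Before: m₁ = (1 + 0.4) / (0.101 + 0.02 + 0.4) ≈ 2.68714, MB₁ = 7.56, so M₁ = 2.68714 × 7.56 ≈ 20.3148 billion.
After: m₂ = (1 + 0.4) / (0.19 + 0.02 + 0.4) ≈ 2.29508, MB₂ = 7.56 + 0.711 = 8.271, so M₂ = 2.29508 × 8.271 ≈ 18.9826 billion.
ΔM = M₂ − M₁ = 18.9826 − 20.3148 = -1.3322 billion.

-1.332 billion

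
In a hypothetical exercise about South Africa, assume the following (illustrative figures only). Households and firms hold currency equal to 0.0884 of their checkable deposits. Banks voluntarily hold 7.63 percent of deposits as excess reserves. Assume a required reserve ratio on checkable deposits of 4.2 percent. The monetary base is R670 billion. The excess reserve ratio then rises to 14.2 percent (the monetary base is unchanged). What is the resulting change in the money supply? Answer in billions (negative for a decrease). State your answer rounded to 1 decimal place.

-850.9 billion

Initially m₁ = (1 + 0.0884) / (0.042 + 0.0763 + 0.0884) ≈ 5.26560, so M₁ = 5.26560 × 670 = 3527.952 billion.
After the change m₂ = (1 + 0.0884) / (0.042 + 0.142 + 0.0884) ≈ 3.99559, so M₂ = 3.99559 × 670 = 2677.0453 billion.
ΔM = M₂ − M₁ = 2677.0453 − 3527.952 = -850.9067 billion.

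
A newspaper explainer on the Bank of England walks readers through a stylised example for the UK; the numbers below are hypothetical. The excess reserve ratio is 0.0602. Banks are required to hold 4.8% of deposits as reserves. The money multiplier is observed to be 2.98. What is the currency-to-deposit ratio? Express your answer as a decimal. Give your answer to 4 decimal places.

Using m = 2.98. From m = (1 + c)/(c + rr + e), rearranging gives 1 + c = m·(c + rr + e), so c·(1 − m) = m·(rr + e) − 1.
Hence c = [m·(rr + e) − 1]/(1 − m) = [2.98 × (0.048 + 0.0602) − 1] / (1 − 2.98) ≈ 0.342204.

0.3422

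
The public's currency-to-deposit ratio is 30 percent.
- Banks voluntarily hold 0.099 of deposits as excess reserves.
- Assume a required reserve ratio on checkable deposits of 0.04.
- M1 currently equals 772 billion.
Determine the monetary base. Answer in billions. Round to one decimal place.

260.7 billion

The money multiplier is m = (1 + c) / (rr + e + c) = (1 + 0.3) / (0.04 + 0.099 + 0.3) ≈ 2.96128.
MB = M / m = 772 / 2.96128 ≈ 260.6981 billion.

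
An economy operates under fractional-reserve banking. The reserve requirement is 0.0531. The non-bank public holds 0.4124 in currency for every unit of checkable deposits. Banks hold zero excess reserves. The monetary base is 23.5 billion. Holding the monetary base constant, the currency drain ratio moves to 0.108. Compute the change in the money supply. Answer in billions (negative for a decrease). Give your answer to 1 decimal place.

90.3 billion

Initially m₁ = (1 + 0.4124) / (0.0531 + 0.4124) ≈ 3.0342, so M₁ = 3.0342 × 23.5 = 71.3037 billion.
After the change m₂ = (1 + 0.108) / (0.0531 + 0.108) ≈ 6.8777, so M₂ = 6.8777 × 23.5 ≈ 161.6259 billion.
ΔM = M₂ − M₁ = 161.6259 − 71.3037 = 90.3222 billion.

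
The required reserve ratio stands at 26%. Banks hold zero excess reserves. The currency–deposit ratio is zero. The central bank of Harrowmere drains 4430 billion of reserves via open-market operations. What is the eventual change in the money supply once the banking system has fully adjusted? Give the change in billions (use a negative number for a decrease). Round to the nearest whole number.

-17038 billion

The simple money multiplier is m = 1/rr = 1/0.26 ≈ 3.84615.
An open-market sale reduces the monetary base by 4430 billion, so ΔM = m × ΔMB = 3.84615 × (−4430) = -17038.4445 billion.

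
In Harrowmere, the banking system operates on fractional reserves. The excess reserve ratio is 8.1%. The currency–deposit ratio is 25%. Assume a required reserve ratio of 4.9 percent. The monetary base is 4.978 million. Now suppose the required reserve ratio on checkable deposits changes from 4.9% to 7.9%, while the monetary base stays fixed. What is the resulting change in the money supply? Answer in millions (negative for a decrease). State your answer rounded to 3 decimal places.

-1.198 million

Initially m₁ = (1 + 0.25) / (0.049 + 0.081 + 0.25) ≈ 3.28947, so M₁ = 3.28947 × 4.978 ≈ 16.375 million.
After the change m₂ = (1 + 0.25) / (0.079 + 0.081 + 0.25) ≈ 3.04878, so M₂ = 3.04878 × 4.978 ≈ 15.1768 million.
ΔM = M₂ − M₁ = 15.1768 − 16.375 = -1.1982 million.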